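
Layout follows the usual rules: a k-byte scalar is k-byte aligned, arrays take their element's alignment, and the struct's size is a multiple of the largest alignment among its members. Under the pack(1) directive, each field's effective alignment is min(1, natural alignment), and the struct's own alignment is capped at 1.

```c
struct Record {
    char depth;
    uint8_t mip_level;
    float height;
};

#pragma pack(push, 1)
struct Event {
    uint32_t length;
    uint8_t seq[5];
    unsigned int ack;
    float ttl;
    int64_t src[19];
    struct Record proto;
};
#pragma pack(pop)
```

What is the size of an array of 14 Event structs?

Record: @0: depth [1B, align 1] → 1; @1: mip_level [1B, align 1] → 2; +2 pad (align 4); @4: height [4B, align 4] → 8; size 8, align 4
@0: length [4B, align 1] → 4
@4: seq [5B, align 1] → 9
@9: ack [4B, align 1] → 13
@13: ttl [4B, align 1] → 17
@17: src [152B, align 1] → 169
@169: proto [8B, align 1] → 177
size 177, align 1
array of 14: 14 × 177 = 2478

2478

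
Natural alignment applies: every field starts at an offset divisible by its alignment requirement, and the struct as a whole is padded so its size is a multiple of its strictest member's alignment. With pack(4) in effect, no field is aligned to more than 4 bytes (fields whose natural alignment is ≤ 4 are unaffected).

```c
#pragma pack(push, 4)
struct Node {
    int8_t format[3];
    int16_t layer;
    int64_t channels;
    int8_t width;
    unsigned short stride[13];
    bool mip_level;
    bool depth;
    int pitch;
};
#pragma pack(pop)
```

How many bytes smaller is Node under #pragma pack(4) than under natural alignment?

4

natural layout:
  @0: format [3B, align 1] → 3
  +1 pad (align 2)
  @4: layer [2B, align 2] → 6
  +2 pad (align 8)
  @8: channels [8B, align 8] → 16
  @16: width [1B, align 1] → 17
  +1 pad (align 2)
  @18: stride [26B, align 2] → 44
  @44: mip_level [1B, align 1] → 45
  @45: depth [1B, align 1] → 46
  +2 pad (align 4)
  @48: pitch [4B, align 4] → 52
  +4 tail pad (align 8)
  size 56, align 8
packed(4) layout:
  @0: format [3B, align 1] → 3
  +1 pad (align 2)
  @4: layer [2B, align 2] → 6
  +2 pad (align 4)
  @8: channels [8B, align 4] → 16
  @16: width [1B, align 1] → 17
  +1 pad (align 2)
  @18: stride [26B, align 2] → 44
  @44: mip_level [1B, align 1] → 45
  @45: depth [1B, align 1] → 46
  +2 pad (align 4)
  @48: pitch [4B, align 4] → 52
  size 52, align 4
56 − 52 = 4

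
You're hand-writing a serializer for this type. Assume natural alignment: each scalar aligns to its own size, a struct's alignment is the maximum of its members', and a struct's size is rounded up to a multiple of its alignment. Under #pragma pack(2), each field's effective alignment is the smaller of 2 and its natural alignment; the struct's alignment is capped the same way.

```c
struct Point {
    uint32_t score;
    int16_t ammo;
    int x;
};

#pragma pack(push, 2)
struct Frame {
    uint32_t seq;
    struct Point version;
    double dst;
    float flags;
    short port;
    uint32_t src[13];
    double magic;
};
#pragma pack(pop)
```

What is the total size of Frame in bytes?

90

Point: 0..4  score  (4B, 4-aligned); 4..6  ammo  (2B, 2-aligned); 6..8  -- padding (2B); 8..12  x  (4B, 4-aligned); sizeof = 12, alignof = 4
0..4  seq  (4B, 2-aligned)
4..16  version  (12B, 2-aligned)
16..24  dst  (8B, 2-aligned)
24..28  flags  (4B, 2-aligned)
28..30  port  (2B, 2-aligned)
30..82  src  (52B, 2-aligned)
82..90  magic  (8B, 2-aligned)
sizeof = 90, alignof = 2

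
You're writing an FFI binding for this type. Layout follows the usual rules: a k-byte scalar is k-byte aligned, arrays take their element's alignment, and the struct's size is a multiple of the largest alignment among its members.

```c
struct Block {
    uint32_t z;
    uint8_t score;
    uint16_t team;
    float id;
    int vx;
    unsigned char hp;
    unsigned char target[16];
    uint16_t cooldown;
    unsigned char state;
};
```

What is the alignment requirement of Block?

member alignments: z=4, score=1, team=2, id=4, vx=4, hp=1, target=1, cooldown=2, state=1
max = 4

4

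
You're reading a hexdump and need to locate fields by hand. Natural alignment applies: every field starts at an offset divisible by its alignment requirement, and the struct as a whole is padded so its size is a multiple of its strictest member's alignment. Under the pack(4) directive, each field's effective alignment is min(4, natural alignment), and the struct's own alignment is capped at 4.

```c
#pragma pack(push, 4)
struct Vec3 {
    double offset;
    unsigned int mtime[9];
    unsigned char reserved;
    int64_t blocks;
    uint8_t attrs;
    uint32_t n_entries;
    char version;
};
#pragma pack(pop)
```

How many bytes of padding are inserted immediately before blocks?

@0: offset [8B, align 4] → 8
@8: mtime [36B, align 4] → 44
@44: reserved [1B, align 1] → 45
+3 pad (align 4)
@48: blocks [8B, align 4] → 56

3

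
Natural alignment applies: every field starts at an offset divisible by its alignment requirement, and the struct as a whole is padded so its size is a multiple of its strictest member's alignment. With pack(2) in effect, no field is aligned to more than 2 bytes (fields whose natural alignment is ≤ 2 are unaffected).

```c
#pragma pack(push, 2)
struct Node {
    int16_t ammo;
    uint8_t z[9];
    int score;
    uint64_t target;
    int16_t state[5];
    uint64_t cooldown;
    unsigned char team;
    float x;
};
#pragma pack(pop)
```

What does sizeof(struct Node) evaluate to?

48 bytes

0..2  ammo  (2B, 2-aligned)
2..11  z  (9B, 1-aligned)
11..12  -- padding (1B)
12..16  score  (4B, 2-aligned)
16..24  target  (8B, 2-aligned)
24..34  state  (10B, 2-aligned)
34..42  cooldown  (8B, 2-aligned)
42..43  team  (1B, 1-aligned)
43..44  -- padding (1B)
44..48  x  (4B, 2-aligned)
sizeof = 48, alignof = 2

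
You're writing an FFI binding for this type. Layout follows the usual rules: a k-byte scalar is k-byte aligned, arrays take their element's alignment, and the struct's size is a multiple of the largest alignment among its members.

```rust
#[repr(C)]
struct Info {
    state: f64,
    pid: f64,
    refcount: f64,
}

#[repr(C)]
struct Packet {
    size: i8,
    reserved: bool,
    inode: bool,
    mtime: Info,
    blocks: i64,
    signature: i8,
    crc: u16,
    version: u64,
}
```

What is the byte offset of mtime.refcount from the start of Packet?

24

Info: @0: state [8B, align 8] → 8; @8: pid [8B, align 8] → 16; @16: refcount [8B, align 8] → 24; size 24, align 8
@0: size [1B, align 1] → 1
@1: reserved [1B, align 1] → 2
@2: inode [1B, align 1] → 3
+5 pad (align 8)
@8: mtime [24B, align 8] → 32
within Info: refcount at 16
8 + 16 = 24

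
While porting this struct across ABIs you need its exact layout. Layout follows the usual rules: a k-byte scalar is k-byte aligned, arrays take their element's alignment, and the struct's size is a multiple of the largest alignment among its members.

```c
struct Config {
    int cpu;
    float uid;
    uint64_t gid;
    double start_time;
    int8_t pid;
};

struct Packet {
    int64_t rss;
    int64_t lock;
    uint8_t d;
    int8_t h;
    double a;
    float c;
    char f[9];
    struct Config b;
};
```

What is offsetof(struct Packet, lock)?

Config: 0..4  cpu  (4B, 4-aligned); 4..8  uid  (4B, 4-aligned); 8..16  gid  (8B, 8-aligned); 16..24  start_time  (8B, 8-aligned); 24..25  pid  (1B, 1-aligned); 25..32  -- tail padding (7B); sizeof = 32, alignof = 8
0..8  rss  (8B, 8-aligned)
8..16  lock  (8B, 8-aligned)

8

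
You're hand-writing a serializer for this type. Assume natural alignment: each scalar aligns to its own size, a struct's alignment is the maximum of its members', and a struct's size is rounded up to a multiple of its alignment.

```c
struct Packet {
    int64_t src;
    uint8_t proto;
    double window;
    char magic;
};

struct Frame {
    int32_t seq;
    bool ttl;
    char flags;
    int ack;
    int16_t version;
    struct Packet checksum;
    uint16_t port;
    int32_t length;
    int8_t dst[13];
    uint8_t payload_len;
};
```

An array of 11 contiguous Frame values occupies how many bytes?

Packet: @0: src [8B, align 8] → 8; @8: proto [1B, align 1] → 9; +7 pad (align 8); @16: window [8B, align 8] → 24; @24: magic [1B, align 1] → 25; +7 tail pad (align 8); size 32, align 8
@0: seq [4B, align 4] → 4
@4: ttl [1B, align 1] → 5
@5: flags [1B, align 1] → 6
+2 pad (align 4)
@8: ack [4B, align 4] → 12
@12: version [2B, align 2] → 14
+2 pad (align 8)
@16: checksum [32B, align 8] → 48
@48: port [2B, align 2] → 50
+2 pad (align 4)
@52: length [4B, align 4] → 56
@56: dst [13B, align 1] → 69
@69: payload_len [1B, align 1] → 70
+2 tail pad (align 8)
size 72, align 8
array of 11: 11 × 72 = 792

792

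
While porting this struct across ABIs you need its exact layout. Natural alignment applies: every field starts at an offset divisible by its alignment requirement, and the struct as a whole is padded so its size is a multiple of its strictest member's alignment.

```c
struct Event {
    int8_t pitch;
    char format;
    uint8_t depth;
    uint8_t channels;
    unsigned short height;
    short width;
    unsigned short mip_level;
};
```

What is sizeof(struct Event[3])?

30

@0: pitch [1B, align 1] → 1
@1: format [1B, align 1] → 2
@2: depth [1B, align 1] → 3
@3: channels [1B, align 1] → 4
@4: height [2B, align 2] → 6
@6: width [2B, align 2] → 8
@8: mip_level [2B, align 2] → 10
size 10, align 2
array of 3: 3 × 10 = 30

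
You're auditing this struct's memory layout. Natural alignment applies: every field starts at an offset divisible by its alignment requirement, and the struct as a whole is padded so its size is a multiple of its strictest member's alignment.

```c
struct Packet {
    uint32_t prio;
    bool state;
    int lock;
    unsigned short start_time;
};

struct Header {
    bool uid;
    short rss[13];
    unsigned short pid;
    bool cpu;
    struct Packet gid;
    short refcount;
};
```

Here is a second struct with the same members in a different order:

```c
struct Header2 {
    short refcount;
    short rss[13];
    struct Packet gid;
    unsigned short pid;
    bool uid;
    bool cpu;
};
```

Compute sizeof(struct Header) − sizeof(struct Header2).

4

Packet: @0: prio [4B, align 4] → 4; @4: state [1B, align 1] → 5; +3 pad (align 4); @8: lock [4B, align 4] → 12; @12: start_time [2B, align 2] → 14; +2 tail pad (align 4); size 16, align 4
@0: uid [1B, align 1] → 1
+1 pad (align 2)
@2: rss [26B, align 2] → 28
@28: pid [2B, align 2] → 30
@30: cpu [1B, align 1] → 31
+1 pad (align 4)
@32: gid [16B, align 4] → 48
@48: refcount [2B, align 2] → 50
+2 tail pad (align 4)
size 52, align 4
— Header2 —
@0: refcount [2B, align 2] → 2
@2: rss [26B, align 2] → 28
@28: gid [16B, align 4] → 44
@44: pid [2B, align 2] → 46
@46: uid [1B, align 1] → 47
@47: cpu [1B, align 1] → 48
size 48, align 4
52 − 48 = 4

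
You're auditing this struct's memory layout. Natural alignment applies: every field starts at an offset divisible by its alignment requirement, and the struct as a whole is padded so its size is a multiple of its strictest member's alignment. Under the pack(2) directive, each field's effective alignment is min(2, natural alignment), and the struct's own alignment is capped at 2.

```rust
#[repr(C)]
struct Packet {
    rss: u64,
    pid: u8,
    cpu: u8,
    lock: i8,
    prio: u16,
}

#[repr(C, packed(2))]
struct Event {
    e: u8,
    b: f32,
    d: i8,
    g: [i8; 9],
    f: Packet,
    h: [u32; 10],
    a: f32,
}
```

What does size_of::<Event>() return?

76 bytes

Packet: @0: rss [8B, align 8] → 8; @8: pid [1B, align 1] → 9; @9: cpu [1B, align 1] → 10; @10: lock [1B, align 1] → 11; +1 pad (align 2); @12: prio [2B, align 2] → 14; +2 tail pad (align 8); size 16, align 8
@0: e [1B, align 1] → 1
+1 pad (align 2)
@2: b [4B, align 2] → 6
@6: d [1B, align 1] → 7
@7: g [9B, align 1] → 16
@16: f [16B, align 2] → 32
@32: h [40B, align 2] → 72
@72: a [4B, align 2] → 76
size 76, align 2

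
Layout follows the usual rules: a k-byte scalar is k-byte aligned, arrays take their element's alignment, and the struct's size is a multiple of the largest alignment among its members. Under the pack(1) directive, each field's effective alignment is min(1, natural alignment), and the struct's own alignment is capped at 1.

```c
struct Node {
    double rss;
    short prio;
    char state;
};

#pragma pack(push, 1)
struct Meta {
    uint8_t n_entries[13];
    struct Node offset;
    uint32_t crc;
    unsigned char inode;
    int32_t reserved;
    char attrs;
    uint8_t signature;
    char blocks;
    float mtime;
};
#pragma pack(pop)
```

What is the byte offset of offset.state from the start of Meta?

Node: 0..8  rss  (8B, 8-aligned); 8..10  prio  (2B, 2-aligned); 10..11  state  (1B, 1-aligned); 11..16  -- tail padding (5B); sizeof = 16, alignof = 8
0..13  n_entries  (13B, 1-aligned)
13..29  offset  (16B, 1-aligned)
within Node: state at 10
13 + 10 = 23

23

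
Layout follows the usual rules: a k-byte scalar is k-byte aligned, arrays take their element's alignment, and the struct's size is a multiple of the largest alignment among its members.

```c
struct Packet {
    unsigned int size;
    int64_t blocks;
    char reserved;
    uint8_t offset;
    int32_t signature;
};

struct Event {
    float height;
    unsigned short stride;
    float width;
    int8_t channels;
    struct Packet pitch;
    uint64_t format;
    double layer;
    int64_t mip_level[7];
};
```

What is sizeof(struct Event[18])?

2016

Packet: @0: size [4B, align 4] → 4; +4 pad (align 8); @8: blocks [8B, align 8] → 16; @16: reserved [1B, align 1] → 17; @17: offset [1B, align 1] → 18; +2 pad (align 4); @20: signature [4B, align 4] → 24; size 24, align 8
@0: height [4B, align 4] → 4
@4: stride [2B, align 2] → 6
+2 pad (align 4)
@8: width [4B, align 4] → 12
@12: channels [1B, align 1] → 13
+3 pad (align 8)
@16: pitch [24B, align 8] → 40
@40: format [8B, align 8] → 48
@48: layer [8B, align 8] → 56
@56: mip_level [56B, align 8] → 112
size 112, align 8
array of 18: 18 × 112 = 2016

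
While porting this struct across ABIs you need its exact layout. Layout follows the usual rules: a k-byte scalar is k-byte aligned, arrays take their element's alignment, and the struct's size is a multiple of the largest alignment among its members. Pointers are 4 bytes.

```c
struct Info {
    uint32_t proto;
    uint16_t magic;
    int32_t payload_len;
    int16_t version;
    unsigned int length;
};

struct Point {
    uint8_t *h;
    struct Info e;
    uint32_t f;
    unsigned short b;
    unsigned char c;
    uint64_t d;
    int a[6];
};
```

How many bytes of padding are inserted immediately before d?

1

Info: 0..4  proto  (4B, 4-aligned); 4..6  magic  (2B, 2-aligned); 6..8  -- padding (2B); 8..12  payload_len  (4B, 4-aligned); 12..14  version  (2B, 2-aligned); 14..16  -- padding (2B); 16..20  length  (4B, 4-aligned); sizeof = 20, alignof = 4
0..4  h  (4B, 4-aligned)
4..24  e  (20B, 4-aligned)
24..28  f  (4B, 4-aligned)
28..30  b  (2B, 2-aligned)
30..31  c  (1B, 1-aligned)
31..32  -- padding (1B)
32..40  d  (8B, 8-aligned)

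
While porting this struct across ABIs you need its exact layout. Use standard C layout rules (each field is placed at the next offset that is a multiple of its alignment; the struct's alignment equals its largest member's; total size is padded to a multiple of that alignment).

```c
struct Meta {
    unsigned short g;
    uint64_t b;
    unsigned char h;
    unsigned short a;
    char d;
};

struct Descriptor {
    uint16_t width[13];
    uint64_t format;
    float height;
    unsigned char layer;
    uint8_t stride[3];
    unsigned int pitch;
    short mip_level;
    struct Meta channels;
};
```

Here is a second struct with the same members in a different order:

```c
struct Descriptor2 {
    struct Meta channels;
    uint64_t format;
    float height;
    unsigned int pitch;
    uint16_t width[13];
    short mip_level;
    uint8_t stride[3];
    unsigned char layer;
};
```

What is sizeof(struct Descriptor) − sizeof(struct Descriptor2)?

Meta: @0: g [2B, align 2] → 2; +6 pad (align 8); @8: b [8B, align 8] → 16; @16: h [1B, align 1] → 17; +1 pad (align 2); @18: a [2B, align 2] → 20; @20: d [1B, align 1] → 21; +3 tail pad (align 8); size 24, align 8
@0: width [26B, align 2] → 26
+6 pad (align 8)
@32: format [8B, align 8] → 40
@40: height [4B, align 4] → 44
@44: layer [1B, align 1] → 45
@45: stride [3B, align 1] → 48
@48: pitch [4B, align 4] → 52
@52: mip_level [2B, align 2] → 54
+2 pad (align 8)
@56: channels [24B, align 8] → 80
size 80, align 8
— Descriptor2 —
@0: channels [24B, align 8] → 24
@24: format [8B, align 8] → 32
@32: height [4B, align 4] → 36
@36: pitch [4B, align 4] → 40
@40: width [26B, align 2] → 66
@66: mip_level [2B, align 2] → 68
@68: stride [3B, align 1] → 71
@71: layer [1B, align 1] → 72
size 72, align 8
80 − 72 = 8

8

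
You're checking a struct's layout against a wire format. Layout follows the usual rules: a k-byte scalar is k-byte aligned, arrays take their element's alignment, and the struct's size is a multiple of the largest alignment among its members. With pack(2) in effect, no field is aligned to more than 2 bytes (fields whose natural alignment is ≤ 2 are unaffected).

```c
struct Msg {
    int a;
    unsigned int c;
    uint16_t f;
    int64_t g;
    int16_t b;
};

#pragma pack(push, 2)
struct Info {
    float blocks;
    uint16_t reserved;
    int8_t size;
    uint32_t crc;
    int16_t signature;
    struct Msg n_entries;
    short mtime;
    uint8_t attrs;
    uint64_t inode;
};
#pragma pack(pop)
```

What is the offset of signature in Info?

Msg: 0..4  a  (4B, 4-aligned); 4..8  c  (4B, 4-aligned); 8..10  f  (2B, 2-aligned); 10..16  -- padding (6B); 16..24  g  (8B, 8-aligned); 24..26  b  (2B, 2-aligned); 26..32  -- tail padding (6B); sizeof = 32, alignof = 8
0..4  blocks  (4B, 2-aligned)
4..6  reserved  (2B, 2-aligned)
6..7  size  (1B, 1-aligned)
7..8  -- padding (1B)
8..12  crc  (4B, 2-aligned)
12..14  signature  (2B, 2-aligned)

12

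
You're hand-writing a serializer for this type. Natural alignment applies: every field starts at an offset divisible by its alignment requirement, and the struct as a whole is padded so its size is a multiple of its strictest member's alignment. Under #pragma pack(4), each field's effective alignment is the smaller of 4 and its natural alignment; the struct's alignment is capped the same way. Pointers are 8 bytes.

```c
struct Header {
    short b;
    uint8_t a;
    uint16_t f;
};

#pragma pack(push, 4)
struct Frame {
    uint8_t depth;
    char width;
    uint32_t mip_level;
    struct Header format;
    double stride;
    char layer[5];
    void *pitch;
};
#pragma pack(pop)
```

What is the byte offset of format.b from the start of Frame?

8

Header: b at 0 (size 2, align 2) → ends 2; a at 2 (size 1, align 1) → ends 3; pad 1 to align 2 for f; f at 4 (size 2, align 2) → ends 6; total 6 bytes, alignment 2
depth at 0 (size 1, align 1) → ends 1
width at 1 (size 1, align 1) → ends 2
pad 2 to align 4 for mip_level
mip_level at 4 (size 4, align 4) → ends 8
format at 8 (size 6, align 2) → ends 14
within Header: b at 0
8 + 0 = 8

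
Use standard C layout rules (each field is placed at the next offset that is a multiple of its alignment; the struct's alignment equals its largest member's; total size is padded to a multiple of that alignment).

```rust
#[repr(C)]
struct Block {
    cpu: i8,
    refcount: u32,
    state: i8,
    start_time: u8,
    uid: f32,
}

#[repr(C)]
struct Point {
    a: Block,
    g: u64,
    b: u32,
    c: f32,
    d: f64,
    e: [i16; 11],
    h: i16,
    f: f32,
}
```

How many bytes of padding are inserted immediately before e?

Block: @0: cpu [1B, align 1] → 1; +3 pad (align 4); @4: refcount [4B, align 4] → 8; @8: state [1B, align 1] → 9; @9: start_time [1B, align 1] → 10; +2 pad (align 4); @12: uid [4B, align 4] → 16; size 16, align 4
@0: a [16B, align 4] → 16
@16: g [8B, align 8] → 24
@24: b [4B, align 4] → 28
@28: c [4B, align 4] → 32
@32: d [8B, align 8] → 40
@40: e [22B, align 2] → 62

0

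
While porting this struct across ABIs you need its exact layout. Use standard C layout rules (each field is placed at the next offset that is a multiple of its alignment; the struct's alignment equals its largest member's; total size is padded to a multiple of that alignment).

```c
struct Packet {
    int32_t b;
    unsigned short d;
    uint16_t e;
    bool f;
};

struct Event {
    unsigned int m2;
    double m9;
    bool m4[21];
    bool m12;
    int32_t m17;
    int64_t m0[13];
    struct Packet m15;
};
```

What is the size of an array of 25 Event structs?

Packet: @0: b [4B, align 4] → 4; @4: d [2B, align 2] → 6; @6: e [2B, align 2] → 8; @8: f [1B, align 1] → 9; +3 tail pad (align 4); size 12, align 4
@0: m2 [4B, align 4] → 4
+4 pad (align 8)
@8: m9 [8B, align 8] → 16
@16: m4 [21B, align 1] → 37
@37: m12 [1B, align 1] → 38
+2 pad (align 4)
@40: m17 [4B, align 4] → 44
+4 pad (align 8)
@48: m0 [104B, align 8] → 152
@152: m15 [12B, align 4] → 164
+4 tail pad (align 8)
size 168, align 8
array of 25: 25 × 168 = 4200

4200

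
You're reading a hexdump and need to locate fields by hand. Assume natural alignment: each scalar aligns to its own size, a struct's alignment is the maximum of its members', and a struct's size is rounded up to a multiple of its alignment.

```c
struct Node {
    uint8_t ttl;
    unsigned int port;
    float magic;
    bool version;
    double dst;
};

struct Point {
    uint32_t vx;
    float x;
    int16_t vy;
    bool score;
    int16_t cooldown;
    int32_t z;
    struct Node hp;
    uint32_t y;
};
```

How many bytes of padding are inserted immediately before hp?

Node: 0..1  ttl  (1B, 1-aligned); 1..4  -- padding (3B); 4..8  port  (4B, 4-aligned); 8..12  magic  (4B, 4-aligned); 12..13  version  (1B, 1-aligned); 13..16  -- padding (3B); 16..24  dst  (8B, 8-aligned); sizeof = 24, alignof = 8
0..4  vx  (4B, 4-aligned)
4..8  x  (4B, 4-aligned)
8..10  vy  (2B, 2-aligned)
10..11  score  (1B, 1-aligned)
11..12  -- padding (1B)
12..14  cooldown  (2B, 2-aligned)
14..16  -- padding (2B)
16..20  z  (4B, 4-aligned)
20..24  -- padding (4B)
24..48  hp  (24B, 8-aligned)

4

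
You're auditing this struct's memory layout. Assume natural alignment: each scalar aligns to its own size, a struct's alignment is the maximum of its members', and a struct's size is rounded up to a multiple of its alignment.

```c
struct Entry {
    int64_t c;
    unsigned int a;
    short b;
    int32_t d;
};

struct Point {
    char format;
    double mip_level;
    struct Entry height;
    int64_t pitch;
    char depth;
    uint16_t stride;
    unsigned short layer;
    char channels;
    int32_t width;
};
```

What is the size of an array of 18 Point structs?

Entry: 0..8  c  (8B, 8-aligned); 8..12  a  (4B, 4-aligned); 12..14  b  (2B, 2-aligned); 14..16  -- padding (2B); 16..20  d  (4B, 4-aligned); 20..24  -- tail padding (4B); sizeof = 24, alignof = 8
0..1  format  (1B, 1-aligned)
1..8  -- padding (7B)
8..16  mip_level  (8B, 8-aligned)
16..40  height  (24B, 8-aligned)
40..48  pitch  (8B, 8-aligned)
48..49  depth  (1B, 1-aligned)
49..50  -- padding (1B)
50..52  stride  (2B, 2-aligned)
52..54  layer  (2B, 2-aligned)
54..55  channels  (1B, 1-aligned)
55..56  -- padding (1B)
56..60  width  (4B, 4-aligned)
60..64  -- tail padding (4B)
sizeof = 64, alignof = 8
array of 18: 18 × 64 = 1152

1152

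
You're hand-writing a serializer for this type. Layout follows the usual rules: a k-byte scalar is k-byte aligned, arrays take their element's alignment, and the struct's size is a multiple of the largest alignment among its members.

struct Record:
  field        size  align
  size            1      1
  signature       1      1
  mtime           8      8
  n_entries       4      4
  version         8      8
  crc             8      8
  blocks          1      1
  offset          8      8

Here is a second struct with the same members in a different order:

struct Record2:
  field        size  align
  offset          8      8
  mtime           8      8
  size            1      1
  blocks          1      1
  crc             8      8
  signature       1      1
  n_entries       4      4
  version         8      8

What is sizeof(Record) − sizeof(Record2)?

0..1  size  (1B, 1-aligned)
1..2  signature  (1B, 1-aligned)
2..8  -- padding (6B)
8..16  mtime  (8B, 8-aligned)
16..20  n_entries  (4B, 4-aligned)
20..24  -- padding (4B)
24..32  version  (8B, 8-aligned)
32..40  crc  (8B, 8-aligned)
40..41  blocks  (1B, 1-aligned)
41..48  -- padding (7B)
48..56  offset  (8B, 8-aligned)
sizeof = 56, alignof = 8
— Record2 —
0..8  offset  (8B, 8-aligned)
8..16  mtime  (8B, 8-aligned)
16..17  size  (1B, 1-aligned)
17..18  blocks  (1B, 1-aligned)
18..24  -- padding (6B)
24..32  crc  (8B, 8-aligned)
32..33  signature  (1B, 1-aligned)
33..36  -- padding (3B)
36..40  n_entries  (4B, 4-aligned)
40..48  version  (8B, 8-aligned)
sizeof = 48, alignof = 8
56 − 48 = 8

8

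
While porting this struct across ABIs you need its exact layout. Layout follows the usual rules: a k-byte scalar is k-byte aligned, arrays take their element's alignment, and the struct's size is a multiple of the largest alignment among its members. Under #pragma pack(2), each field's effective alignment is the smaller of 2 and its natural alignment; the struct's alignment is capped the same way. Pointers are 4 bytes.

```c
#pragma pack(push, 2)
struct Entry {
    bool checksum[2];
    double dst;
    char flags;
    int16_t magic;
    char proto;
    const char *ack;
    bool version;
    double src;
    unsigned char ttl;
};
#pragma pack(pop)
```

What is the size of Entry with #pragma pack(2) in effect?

32

checksum at 0 (size 2, align 1) → ends 2
dst at 2 (size 8, align 2) → ends 10
flags at 10 (size 1, align 1) → ends 11
pad 1 to align 2 for magic
magic at 12 (size 2, align 2) → ends 14
proto at 14 (size 1, align 1) → ends 15
pad 1 to align 2 for ack
ack at 16 (size 4, align 2) → ends 20
version at 20 (size 1, align 1) → ends 21
pad 1 to align 2 for src
src at 22 (size 8, align 2) → ends 30
ttl at 30 (size 1, align 1) → ends 31
tail pad 1 to reach multiple of 2
total 32 bytes, alignment 2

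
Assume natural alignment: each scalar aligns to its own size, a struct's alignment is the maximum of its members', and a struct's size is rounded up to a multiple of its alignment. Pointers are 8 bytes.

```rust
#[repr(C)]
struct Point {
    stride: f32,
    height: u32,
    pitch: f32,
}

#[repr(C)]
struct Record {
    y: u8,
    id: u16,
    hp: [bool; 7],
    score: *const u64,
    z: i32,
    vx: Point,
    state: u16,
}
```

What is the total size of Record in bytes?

Point: 0..4  stride  (4B, 4-aligned); 4..8  height  (4B, 4-aligned); 8..12  pitch  (4B, 4-aligned); sizeof = 12, alignof = 4
0..1  y  (1B, 1-aligned)
1..2  -- padding (1B)
2..4  id  (2B, 2-aligned)
4..11  hp  (7B, 1-aligned)
11..16  -- padding (5B)
16..24  score  (8B, 8-aligned)
24..28  z  (4B, 4-aligned)
28..40  vx  (12B, 4-aligned)
40..42  state  (2B, 2-aligned)
42..48  -- tail padding (6B)
sizeof = 48, alignof = 8

48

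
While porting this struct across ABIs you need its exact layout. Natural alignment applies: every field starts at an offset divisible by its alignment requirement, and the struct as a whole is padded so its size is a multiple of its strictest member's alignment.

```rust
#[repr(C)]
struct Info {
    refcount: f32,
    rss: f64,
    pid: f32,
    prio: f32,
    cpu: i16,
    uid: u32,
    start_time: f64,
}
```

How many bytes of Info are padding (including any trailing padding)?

0..4  refcount  (4B, 4-aligned)
4..8  -- padding (4B)
8..16  rss  (8B, 8-aligned)
16..20  pid  (4B, 4-aligned)
20..24  prio  (4B, 4-aligned)
24..26  cpu  (2B, 2-aligned)
26..28  -- padding (2B)
28..32  uid  (4B, 4-aligned)
32..40  start_time  (8B, 8-aligned)
sizeof = 40, alignof = 8
data bytes 34, size 40 → padding 6

6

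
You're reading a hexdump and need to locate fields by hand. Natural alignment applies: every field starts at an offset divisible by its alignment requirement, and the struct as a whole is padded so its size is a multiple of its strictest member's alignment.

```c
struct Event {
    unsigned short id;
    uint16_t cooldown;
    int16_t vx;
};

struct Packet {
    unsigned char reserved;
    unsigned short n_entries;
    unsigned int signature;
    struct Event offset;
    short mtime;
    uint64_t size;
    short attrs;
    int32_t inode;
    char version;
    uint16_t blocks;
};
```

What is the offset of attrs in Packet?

24

Event: id at 0 (size 2, align 2) → ends 2; cooldown at 2 (size 2, align 2) → ends 4; vx at 4 (size 2, align 2) → ends 6; total 6 bytes, alignment 2
reserved at 0 (size 1, align 1) → ends 1
pad 1 to align 2 for n_entries
n_entries at 2 (size 2, align 2) → ends 4
signature at 4 (size 4, align 4) → ends 8
offset at 8 (size 6, align 2) → ends 14
mtime at 14 (size 2, align 2) → ends 16
size at 16 (size 8, align 8) → ends 24
attrs at 24 (size 2, align 2) → ends 26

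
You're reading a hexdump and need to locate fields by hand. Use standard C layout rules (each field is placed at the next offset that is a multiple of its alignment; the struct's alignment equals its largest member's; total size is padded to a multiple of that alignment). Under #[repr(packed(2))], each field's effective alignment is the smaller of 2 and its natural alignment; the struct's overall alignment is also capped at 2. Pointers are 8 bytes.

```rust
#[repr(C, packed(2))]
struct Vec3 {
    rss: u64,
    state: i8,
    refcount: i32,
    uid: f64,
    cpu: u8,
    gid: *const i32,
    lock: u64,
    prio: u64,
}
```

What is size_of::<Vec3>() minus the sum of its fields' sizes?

rss at 0 (size 8, align 2) → ends 8
state at 8 (size 1, align 1) → ends 9
pad 1 to align 2 for refcount
refcount at 10 (size 4, align 2) → ends 14
uid at 14 (size 8, align 2) → ends 22
cpu at 22 (size 1, align 1) → ends 23
pad 1 to align 2 for gid
gid at 24 (size 8, align 2) → ends 32
lock at 32 (size 8, align 2) → ends 40
prio at 40 (size 8, align 2) → ends 48
total 48 bytes, alignment 2
data bytes 46, size 48 → padding 2

2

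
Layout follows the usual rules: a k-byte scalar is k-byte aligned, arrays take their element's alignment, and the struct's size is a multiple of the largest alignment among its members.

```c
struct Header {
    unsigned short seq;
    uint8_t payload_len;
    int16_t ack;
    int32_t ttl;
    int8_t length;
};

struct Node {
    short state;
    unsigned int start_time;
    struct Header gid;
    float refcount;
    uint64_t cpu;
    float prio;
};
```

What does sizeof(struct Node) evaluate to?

48

Header: @0: seq [2B, align 2] → 2; @2: payload_len [1B, align 1] → 3; +1 pad (align 2); @4: ack [2B, align 2] → 6; +2 pad (align 4); @8: ttl [4B, align 4] → 12; @12: length [1B, align 1] → 13; +3 tail pad (align 4); size 16, align 4
@0: state [2B, align 2] → 2
+2 pad (align 4)
@4: start_time [4B, align 4] → 8
@8: gid [16B, align 4] → 24
@24: refcount [4B, align 4] → 28
+4 pad (align 8)
@32: cpu [8B, align 8] → 40
@40: prio [4B, align 4] → 44
+4 tail pad (align 8)
size 48, align 8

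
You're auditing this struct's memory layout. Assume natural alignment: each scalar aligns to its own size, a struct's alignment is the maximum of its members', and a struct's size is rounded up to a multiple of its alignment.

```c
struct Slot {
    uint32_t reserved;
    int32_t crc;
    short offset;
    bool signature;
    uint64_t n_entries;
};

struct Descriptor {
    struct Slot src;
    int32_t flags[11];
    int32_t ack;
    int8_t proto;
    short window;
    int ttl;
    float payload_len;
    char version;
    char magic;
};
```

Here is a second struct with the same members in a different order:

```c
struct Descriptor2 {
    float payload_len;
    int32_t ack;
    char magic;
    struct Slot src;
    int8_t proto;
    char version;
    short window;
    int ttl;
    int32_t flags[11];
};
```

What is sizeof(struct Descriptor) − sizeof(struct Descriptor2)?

-8

Slot: 0..4  reserved  (4B, 4-aligned); 4..8  crc  (4B, 4-aligned); 8..10  offset  (2B, 2-aligned); 10..11  signature  (1B, 1-aligned); 11..16  -- padding (5B); 16..24  n_entries  (8B, 8-aligned); sizeof = 24, alignof = 8
0..24  src  (24B, 8-aligned)
24..68  flags  (44B, 4-aligned)
68..72  ack  (4B, 4-aligned)
72..73  proto  (1B, 1-aligned)
73..74  -- padding (1B)
74..76  window  (2B, 2-aligned)
76..80  ttl  (4B, 4-aligned)
80..84  payload_len  (4B, 4-aligned)
84..85  version  (1B, 1-aligned)
85..86  magic  (1B, 1-aligned)
86..88  -- tail padding (2B)
sizeof = 88, alignof = 8
— Descriptor2 —
0..4  payload_len  (4B, 4-aligned)
4..8  ack  (4B, 4-aligned)
8..9  magic  (1B, 1-aligned)
9..16  -- padding (7B)
16..40  src  (24B, 8-aligned)
40..41  proto  (1B, 1-aligned)
41..42  version  (1B, 1-aligned)
42..44  window  (2B, 2-aligned)
44..48  ttl  (4B, 4-aligned)
48..92  flags  (44B, 4-aligned)
92..96  -- tail padding (4B)
sizeof = 96, alignof = 8
88 − 96 = -8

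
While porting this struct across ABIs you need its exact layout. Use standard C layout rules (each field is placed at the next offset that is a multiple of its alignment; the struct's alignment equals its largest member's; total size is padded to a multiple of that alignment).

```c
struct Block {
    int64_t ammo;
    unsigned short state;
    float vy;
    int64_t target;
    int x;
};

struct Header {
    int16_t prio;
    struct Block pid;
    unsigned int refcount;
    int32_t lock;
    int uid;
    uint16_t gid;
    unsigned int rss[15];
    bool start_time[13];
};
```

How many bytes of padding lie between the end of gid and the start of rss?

Block: ammo at 0 (size 8, align 8) → ends 8; state at 8 (size 2, align 2) → ends 10; pad 2 to align 4 for vy; vy at 12 (size 4, align 4) → ends 16; target at 16 (size 8, align 8) → ends 24; x at 24 (size 4, align 4) → ends 28; tail pad 4 to reach multiple of 8; total 32 bytes, alignment 8
prio at 0 (size 2, align 2) → ends 2
pad 6 to align 8 for pid
pid at 8 (size 32, align 8) → ends 40
refcount at 40 (size 4, align 4) → ends 44
lock at 44 (size 4, align 4) → ends 48
uid at 48 (size 4, align 4) → ends 52
gid at 52 (size 2, align 2) → ends 54
pad 2 to align 4 for rss
rss at 56 (size 60, align 4) → ends 116

2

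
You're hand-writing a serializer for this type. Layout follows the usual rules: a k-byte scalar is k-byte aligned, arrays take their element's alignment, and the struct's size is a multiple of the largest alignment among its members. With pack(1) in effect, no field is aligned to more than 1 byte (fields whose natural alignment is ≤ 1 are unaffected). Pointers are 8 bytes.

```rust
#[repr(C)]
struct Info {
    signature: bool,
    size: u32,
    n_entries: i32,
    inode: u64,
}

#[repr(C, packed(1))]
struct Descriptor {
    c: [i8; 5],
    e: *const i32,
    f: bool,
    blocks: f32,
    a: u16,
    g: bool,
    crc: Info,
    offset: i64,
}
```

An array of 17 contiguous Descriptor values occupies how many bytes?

901

Info: @0: signature [1B, align 1] → 1; +3 pad (align 4); @4: size [4B, align 4] → 8; @8: n_entries [4B, align 4] → 12; +4 pad (align 8); @16: inode [8B, align 8] → 24; size 24, align 8
@0: c [5B, align 1] → 5
@5: e [8B, align 1] → 13
@13: f [1B, align 1] → 14
@14: blocks [4B, align 1] → 18
@18: a [2B, align 1] → 20
@20: g [1B, align 1] → 21
@21: crc [24B, align 1] → 45
@45: offset [8B, align 1] → 53
size 53, align 1
array of 17: 17 × 53 = 901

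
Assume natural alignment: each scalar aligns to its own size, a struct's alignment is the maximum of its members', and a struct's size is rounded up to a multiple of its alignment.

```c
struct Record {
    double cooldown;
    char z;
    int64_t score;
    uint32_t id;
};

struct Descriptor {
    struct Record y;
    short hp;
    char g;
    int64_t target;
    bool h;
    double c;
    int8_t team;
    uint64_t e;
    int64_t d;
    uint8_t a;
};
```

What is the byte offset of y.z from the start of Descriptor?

8

Record: cooldown at 0 (size 8, align 8) → ends 8; z at 8 (size 1, align 1) → ends 9; pad 7 to align 8 for score; score at 16 (size 8, align 8) → ends 24; id at 24 (size 4, align 4) → ends 28; tail pad 4 to reach multiple of 8; total 32 bytes, alignment 8
y at 0 (size 32, align 8) → ends 32
within Record: z at 8
0 + 8 = 8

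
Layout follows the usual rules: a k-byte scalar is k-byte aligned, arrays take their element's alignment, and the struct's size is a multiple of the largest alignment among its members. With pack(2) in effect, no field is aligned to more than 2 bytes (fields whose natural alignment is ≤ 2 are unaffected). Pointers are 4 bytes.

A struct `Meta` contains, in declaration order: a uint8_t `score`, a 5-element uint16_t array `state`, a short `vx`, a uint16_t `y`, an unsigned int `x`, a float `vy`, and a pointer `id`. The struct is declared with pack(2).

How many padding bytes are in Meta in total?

score at 0 (size 1, align 1) → ends 1
pad 1 to align 2 for state
state at 2 (size 10, align 2) → ends 12
vx at 12 (size 2, align 2) → ends 14
y at 14 (size 2, align 2) → ends 16
x at 16 (size 4, align 2) → ends 20
vy at 20 (size 4, align 2) → ends 24
id at 24 (size 4, align 2) → ends 28
total 28 bytes, alignment 2
data bytes 27, size 28 → padding 1

1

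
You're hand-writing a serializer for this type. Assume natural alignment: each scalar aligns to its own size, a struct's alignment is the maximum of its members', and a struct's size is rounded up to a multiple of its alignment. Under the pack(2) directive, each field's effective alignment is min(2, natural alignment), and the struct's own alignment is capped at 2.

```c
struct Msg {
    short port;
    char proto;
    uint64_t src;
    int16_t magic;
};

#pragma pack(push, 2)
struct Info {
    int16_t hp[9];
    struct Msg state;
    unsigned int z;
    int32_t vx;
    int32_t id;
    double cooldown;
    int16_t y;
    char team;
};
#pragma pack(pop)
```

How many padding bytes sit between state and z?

Msg: 0..2  port  (2B, 2-aligned); 2..3  proto  (1B, 1-aligned); 3..8  -- padding (5B); 8..16  src  (8B, 8-aligned); 16..18  magic  (2B, 2-aligned); 18..24  -- tail padding (6B); sizeof = 24, alignof = 8
0..18  hp  (18B, 2-aligned)
18..42  state  (24B, 2-aligned)
42..46  z  (4B, 2-aligned)

0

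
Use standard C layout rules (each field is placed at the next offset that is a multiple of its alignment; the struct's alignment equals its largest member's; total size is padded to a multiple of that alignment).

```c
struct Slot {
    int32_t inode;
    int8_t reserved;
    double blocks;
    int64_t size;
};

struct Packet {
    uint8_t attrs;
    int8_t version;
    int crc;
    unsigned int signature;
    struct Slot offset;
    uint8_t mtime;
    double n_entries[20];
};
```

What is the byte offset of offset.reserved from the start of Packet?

20

Slot: 0..4  inode  (4B, 4-aligned); 4..5  reserved  (1B, 1-aligned); 5..8  -- padding (3B); 8..16  blocks  (8B, 8-aligned); 16..24  size  (8B, 8-aligned); sizeof = 24, alignof = 8
0..1  attrs  (1B, 1-aligned)
1..2  version  (1B, 1-aligned)
2..4  -- padding (2B)
4..8  crc  (4B, 4-aligned)
8..12  signature  (4B, 4-aligned)
12..16  -- padding (4B)
16..40  offset  (24B, 8-aligned)
within Slot: reserved at 4
16 + 4 = 20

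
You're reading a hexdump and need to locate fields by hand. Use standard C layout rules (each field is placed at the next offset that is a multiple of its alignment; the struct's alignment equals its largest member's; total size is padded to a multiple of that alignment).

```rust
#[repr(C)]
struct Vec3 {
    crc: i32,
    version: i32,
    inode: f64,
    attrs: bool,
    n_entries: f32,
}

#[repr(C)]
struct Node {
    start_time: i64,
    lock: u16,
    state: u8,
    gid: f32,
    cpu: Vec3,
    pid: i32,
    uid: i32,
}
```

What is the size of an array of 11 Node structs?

528

Vec3: 0..4  crc  (4B, 4-aligned); 4..8  version  (4B, 4-aligned); 8..16  inode  (8B, 8-aligned); 16..17  attrs  (1B, 1-aligned); 17..20  -- padding (3B); 20..24  n_entries  (4B, 4-aligned); sizeof = 24, alignof = 8
0..8  start_time  (8B, 8-aligned)
8..10  lock  (2B, 2-aligned)
10..11  state  (1B, 1-aligned)
11..12  -- padding (1B)
12..16  gid  (4B, 4-aligned)
16..40  cpu  (24B, 8-aligned)
40..44  pid  (4B, 4-aligned)
44..48  uid  (4B, 4-aligned)
sizeof = 48, alignof = 8
array of 11: 11 × 48 = 528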